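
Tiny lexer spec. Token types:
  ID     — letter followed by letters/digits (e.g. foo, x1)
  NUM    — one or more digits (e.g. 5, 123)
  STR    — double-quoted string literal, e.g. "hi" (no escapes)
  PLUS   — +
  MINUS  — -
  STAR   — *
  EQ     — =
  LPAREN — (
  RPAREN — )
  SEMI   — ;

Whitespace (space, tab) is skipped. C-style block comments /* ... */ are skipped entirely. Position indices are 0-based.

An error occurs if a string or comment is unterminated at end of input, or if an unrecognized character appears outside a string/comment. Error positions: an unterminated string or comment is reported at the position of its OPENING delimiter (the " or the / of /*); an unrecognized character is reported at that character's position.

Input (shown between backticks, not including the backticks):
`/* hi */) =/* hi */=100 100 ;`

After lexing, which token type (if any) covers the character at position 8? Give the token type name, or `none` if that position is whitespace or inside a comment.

pos=0: enter COMMENT mode (saw '/*')
exit COMMENT mode (now at pos=8)
pos=8: emit RPAREN ')'
pos=10: emit EQ '='
pos=11: enter COMMENT mode (saw '/*')
exit COMMENT mode (now at pos=19)
pos=19: emit EQ '='
pos=20: emit NUM '100' (now at pos=23)
pos=24: emit NUM '100' (now at pos=27)
pos=28: emit SEMI ';'
DONE. 6 tokens: [RPAREN, EQ, EQ, NUM, NUM, SEMI]
Position 8: char is ')' -> RPAREN

Answer: RPAREN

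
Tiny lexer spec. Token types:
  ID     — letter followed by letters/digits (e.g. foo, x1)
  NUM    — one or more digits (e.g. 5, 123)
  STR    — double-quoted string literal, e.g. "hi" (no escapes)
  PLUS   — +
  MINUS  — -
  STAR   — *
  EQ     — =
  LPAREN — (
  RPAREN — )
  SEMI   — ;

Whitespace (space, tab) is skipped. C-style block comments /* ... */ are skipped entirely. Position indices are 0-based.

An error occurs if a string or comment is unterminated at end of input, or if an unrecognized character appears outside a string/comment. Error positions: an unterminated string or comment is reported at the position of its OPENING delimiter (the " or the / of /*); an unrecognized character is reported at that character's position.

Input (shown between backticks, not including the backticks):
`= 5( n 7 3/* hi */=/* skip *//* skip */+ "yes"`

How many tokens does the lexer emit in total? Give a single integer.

Answer: 9

Derivation:
pos=0: emit EQ '='
pos=2: emit NUM '5' (now at pos=3)
pos=3: emit LPAREN '('
pos=5: emit ID 'n' (now at pos=6)
pos=7: emit NUM '7' (now at pos=8)
pos=9: emit NUM '3' (now at pos=10)
pos=10: enter COMMENT mode (saw '/*')
exit COMMENT mode (now at pos=18)
pos=18: emit EQ '='
pos=19: enter COMMENT mode (saw '/*')
exit COMMENT mode (now at pos=29)
pos=29: enter COMMENT mode (saw '/*')
exit COMMENT mode (now at pos=39)
pos=39: emit PLUS '+'
pos=41: enter STRING mode
pos=41: emit STR "yes" (now at pos=46)
DONE. 9 tokens: [EQ, NUM, LPAREN, ID, NUM, NUM, EQ, PLUS, STR]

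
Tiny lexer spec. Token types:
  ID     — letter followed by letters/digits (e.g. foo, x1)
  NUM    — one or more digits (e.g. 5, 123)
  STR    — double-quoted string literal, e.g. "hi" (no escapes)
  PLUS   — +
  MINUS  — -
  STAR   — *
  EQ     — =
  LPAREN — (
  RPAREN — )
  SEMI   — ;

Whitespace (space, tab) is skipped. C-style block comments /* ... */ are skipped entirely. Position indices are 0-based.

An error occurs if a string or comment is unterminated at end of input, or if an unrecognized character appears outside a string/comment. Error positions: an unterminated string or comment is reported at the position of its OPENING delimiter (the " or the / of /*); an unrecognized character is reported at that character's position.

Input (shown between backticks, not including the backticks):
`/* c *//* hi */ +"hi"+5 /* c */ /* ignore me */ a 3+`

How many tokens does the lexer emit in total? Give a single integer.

pos=0: enter COMMENT mode (saw '/*')
exit COMMENT mode (now at pos=7)
pos=7: enter COMMENT mode (saw '/*')
exit COMMENT mode (now at pos=15)
pos=16: emit PLUS '+'
pos=17: enter STRING mode
pos=17: emit STR "hi" (now at pos=21)
pos=21: emit PLUS '+'
pos=22: emit NUM '5' (now at pos=23)
pos=24: enter COMMENT mode (saw '/*')
exit COMMENT mode (now at pos=31)
pos=32: enter COMMENT mode (saw '/*')
exit COMMENT mode (now at pos=47)
pos=48: emit ID 'a' (now at pos=49)
pos=50: emit NUM '3' (now at pos=51)
pos=51: emit PLUS '+'
DONE. 7 tokens: [PLUS, STR, PLUS, NUM, ID, NUM, PLUS]

Answer: 7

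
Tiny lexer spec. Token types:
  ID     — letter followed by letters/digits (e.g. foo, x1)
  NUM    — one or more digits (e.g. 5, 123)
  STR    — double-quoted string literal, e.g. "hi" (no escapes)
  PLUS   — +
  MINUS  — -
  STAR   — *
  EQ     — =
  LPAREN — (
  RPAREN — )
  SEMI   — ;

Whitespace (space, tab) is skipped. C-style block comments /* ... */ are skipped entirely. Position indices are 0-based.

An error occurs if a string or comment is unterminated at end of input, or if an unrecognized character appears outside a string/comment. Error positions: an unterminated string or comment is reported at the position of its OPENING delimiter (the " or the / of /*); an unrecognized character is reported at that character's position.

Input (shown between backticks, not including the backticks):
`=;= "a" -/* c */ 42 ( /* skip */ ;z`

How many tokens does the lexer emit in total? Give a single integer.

pos=0: emit EQ '='
pos=1: emit SEMI ';'
pos=2: emit EQ '='
pos=4: enter STRING mode
pos=4: emit STR "a" (now at pos=7)
pos=8: emit MINUS '-'
pos=9: enter COMMENT mode (saw '/*')
exit COMMENT mode (now at pos=16)
pos=17: emit NUM '42' (now at pos=19)
pos=20: emit LPAREN '('
pos=22: enter COMMENT mode (saw '/*')
exit COMMENT mode (now at pos=32)
pos=33: emit SEMI ';'
pos=34: emit ID 'z' (now at pos=35)
DONE. 9 tokens: [EQ, SEMI, EQ, STR, MINUS, NUM, LPAREN, SEMI, ID]

Answer: 9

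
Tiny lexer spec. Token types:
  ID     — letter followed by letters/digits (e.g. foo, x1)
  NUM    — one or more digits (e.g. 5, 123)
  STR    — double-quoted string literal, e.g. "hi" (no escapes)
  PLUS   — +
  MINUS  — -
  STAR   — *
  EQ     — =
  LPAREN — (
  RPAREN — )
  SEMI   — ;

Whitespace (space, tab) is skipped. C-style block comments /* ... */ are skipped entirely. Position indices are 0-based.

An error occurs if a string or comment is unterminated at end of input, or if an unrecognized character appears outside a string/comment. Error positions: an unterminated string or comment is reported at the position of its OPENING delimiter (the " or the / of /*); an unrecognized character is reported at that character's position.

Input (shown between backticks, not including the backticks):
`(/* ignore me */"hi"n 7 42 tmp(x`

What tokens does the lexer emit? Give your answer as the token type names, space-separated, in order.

pos=0: emit LPAREN '('
pos=1: enter COMMENT mode (saw '/*')
exit COMMENT mode (now at pos=16)
pos=16: enter STRING mode
pos=16: emit STR "hi" (now at pos=20)
pos=20: emit ID 'n' (now at pos=21)
pos=22: emit NUM '7' (now at pos=23)
pos=24: emit NUM '42' (now at pos=26)
pos=27: emit ID 'tmp' (now at pos=30)
pos=30: emit LPAREN '('
pos=31: emit ID 'x' (now at pos=32)
DONE. 8 tokens: [LPAREN, STR, ID, NUM, NUM, ID, LPAREN, ID]

Answer: LPAREN STR ID NUM NUM ID LPAREN ID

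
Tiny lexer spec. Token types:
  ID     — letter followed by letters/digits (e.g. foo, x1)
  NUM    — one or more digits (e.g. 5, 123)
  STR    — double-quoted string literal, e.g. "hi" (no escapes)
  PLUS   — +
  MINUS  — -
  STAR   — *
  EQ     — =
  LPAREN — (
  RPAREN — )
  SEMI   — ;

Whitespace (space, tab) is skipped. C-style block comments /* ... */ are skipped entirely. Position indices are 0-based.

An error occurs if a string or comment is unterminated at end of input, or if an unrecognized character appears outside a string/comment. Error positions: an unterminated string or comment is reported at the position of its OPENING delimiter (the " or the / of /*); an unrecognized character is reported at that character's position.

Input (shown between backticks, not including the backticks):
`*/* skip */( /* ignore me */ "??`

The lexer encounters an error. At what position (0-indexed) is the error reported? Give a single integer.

pos=0: emit STAR '*'
pos=1: enter COMMENT mode (saw '/*')
exit COMMENT mode (now at pos=11)
pos=11: emit LPAREN '('
pos=13: enter COMMENT mode (saw '/*')
exit COMMENT mode (now at pos=28)
pos=29: enter STRING mode
pos=29: ERROR — unterminated string

Answer: 29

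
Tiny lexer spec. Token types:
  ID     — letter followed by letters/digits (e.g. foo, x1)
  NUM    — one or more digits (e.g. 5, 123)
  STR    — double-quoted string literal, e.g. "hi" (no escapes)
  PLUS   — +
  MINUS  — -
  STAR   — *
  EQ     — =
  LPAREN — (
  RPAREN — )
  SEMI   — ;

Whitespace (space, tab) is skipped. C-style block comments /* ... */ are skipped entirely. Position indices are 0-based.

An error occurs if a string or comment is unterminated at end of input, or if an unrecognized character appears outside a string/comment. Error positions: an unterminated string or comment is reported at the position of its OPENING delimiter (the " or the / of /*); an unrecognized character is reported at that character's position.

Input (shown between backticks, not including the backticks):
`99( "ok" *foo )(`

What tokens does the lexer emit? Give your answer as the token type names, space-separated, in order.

pos=0: emit NUM '99' (now at pos=2)
pos=2: emit LPAREN '('
pos=4: enter STRING mode
pos=4: emit STR "ok" (now at pos=8)
pos=9: emit STAR '*'
pos=10: emit ID 'foo' (now at pos=13)
pos=14: emit RPAREN ')'
pos=15: emit LPAREN '('
DONE. 7 tokens: [NUM, LPAREN, STR, STAR, ID, RPAREN, LPAREN]

Answer: NUM LPAREN STR STAR ID RPAREN LPAREN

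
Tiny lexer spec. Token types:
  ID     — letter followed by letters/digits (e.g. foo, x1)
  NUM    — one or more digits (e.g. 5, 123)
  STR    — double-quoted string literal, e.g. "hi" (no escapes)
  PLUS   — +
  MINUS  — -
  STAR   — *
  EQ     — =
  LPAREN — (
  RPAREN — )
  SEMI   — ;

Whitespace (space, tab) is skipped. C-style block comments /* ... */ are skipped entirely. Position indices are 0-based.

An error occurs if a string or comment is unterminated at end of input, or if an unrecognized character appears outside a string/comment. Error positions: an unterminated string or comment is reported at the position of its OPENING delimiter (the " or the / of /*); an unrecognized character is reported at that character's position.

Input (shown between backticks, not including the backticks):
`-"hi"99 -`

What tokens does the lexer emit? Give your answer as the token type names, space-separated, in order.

pos=0: emit MINUS '-'
pos=1: enter STRING mode
pos=1: emit STR "hi" (now at pos=5)
pos=5: emit NUM '99' (now at pos=7)
pos=8: emit MINUS '-'
DONE. 4 tokens: [MINUS, STR, NUM, MINUS]

Answer: MINUS STR NUM MINUS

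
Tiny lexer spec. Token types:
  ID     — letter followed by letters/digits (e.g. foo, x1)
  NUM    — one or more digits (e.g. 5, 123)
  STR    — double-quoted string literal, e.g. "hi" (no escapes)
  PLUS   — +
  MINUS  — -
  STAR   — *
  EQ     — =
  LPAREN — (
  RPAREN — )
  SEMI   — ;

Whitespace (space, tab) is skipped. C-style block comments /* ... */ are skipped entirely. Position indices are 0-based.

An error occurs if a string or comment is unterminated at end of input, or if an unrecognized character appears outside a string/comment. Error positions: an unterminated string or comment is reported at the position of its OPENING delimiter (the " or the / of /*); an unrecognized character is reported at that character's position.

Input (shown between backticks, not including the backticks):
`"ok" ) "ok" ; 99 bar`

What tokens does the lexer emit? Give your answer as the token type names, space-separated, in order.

Answer: STR RPAREN STR SEMI NUM ID

Derivation:
pos=0: enter STRING mode
pos=0: emit STR "ok" (now at pos=4)
pos=5: emit RPAREN ')'
pos=7: enter STRING mode
pos=7: emit STR "ok" (now at pos=11)
pos=12: emit SEMI ';'
pos=14: emit NUM '99' (now at pos=16)
pos=17: emit ID 'bar' (now at pos=20)
DONE. 6 tokens: [STR, RPAREN, STR, SEMI, NUM, ID]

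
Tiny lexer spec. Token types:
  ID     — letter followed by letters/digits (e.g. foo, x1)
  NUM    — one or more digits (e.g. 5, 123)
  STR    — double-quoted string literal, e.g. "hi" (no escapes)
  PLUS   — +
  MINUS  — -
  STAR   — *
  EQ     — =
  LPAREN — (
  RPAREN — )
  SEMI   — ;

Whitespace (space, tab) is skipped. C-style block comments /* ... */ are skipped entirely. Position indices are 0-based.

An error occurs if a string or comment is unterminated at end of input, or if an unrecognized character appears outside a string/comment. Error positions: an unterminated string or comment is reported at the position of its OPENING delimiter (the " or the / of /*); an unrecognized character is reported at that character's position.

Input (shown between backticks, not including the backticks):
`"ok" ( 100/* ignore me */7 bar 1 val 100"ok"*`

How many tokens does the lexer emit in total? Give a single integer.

pos=0: enter STRING mode
pos=0: emit STR "ok" (now at pos=4)
pos=5: emit LPAREN '('
pos=7: emit NUM '100' (now at pos=10)
pos=10: enter COMMENT mode (saw '/*')
exit COMMENT mode (now at pos=25)
pos=25: emit NUM '7' (now at pos=26)
pos=27: emit ID 'bar' (now at pos=30)
pos=31: emit NUM '1' (now at pos=32)
pos=33: emit ID 'val' (now at pos=36)
pos=37: emit NUM '100' (now at pos=40)
pos=40: enter STRING mode
pos=40: emit STR "ok" (now at pos=44)
pos=44: emit STAR '*'
DONE. 10 tokens: [STR, LPAREN, NUM, NUM, ID, NUM, ID, NUM, STR, STAR]

Answer: 10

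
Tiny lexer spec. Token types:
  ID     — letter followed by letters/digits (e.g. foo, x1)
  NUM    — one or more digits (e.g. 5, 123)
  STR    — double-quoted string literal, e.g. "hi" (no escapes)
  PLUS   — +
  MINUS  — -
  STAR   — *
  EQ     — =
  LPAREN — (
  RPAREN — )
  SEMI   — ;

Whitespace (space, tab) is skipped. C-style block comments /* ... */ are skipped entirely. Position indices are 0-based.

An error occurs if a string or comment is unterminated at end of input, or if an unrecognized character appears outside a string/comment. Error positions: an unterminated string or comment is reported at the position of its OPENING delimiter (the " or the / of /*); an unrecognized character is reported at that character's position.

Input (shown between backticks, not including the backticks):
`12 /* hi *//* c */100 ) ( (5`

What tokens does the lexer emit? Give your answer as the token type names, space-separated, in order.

pos=0: emit NUM '12' (now at pos=2)
pos=3: enter COMMENT mode (saw '/*')
exit COMMENT mode (now at pos=11)
pos=11: enter COMMENT mode (saw '/*')
exit COMMENT mode (now at pos=18)
pos=18: emit NUM '100' (now at pos=21)
pos=22: emit RPAREN ')'
pos=24: emit LPAREN '('
pos=26: emit LPAREN '('
pos=27: emit NUM '5' (now at pos=28)
DONE. 6 tokens: [NUM, NUM, RPAREN, LPAREN, LPAREN, NUM]

Answer: NUM NUM RPAREN LPAREN LPAREN NUM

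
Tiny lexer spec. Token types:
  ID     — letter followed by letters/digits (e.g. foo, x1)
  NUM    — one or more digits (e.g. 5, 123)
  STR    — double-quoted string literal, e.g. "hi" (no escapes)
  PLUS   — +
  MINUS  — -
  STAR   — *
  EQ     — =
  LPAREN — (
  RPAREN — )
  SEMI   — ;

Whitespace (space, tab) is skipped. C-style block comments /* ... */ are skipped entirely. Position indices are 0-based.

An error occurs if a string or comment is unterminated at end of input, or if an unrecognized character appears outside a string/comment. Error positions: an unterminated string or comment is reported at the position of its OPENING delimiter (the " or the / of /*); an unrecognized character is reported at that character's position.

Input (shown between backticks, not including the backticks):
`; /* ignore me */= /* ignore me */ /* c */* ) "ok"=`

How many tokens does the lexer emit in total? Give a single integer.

pos=0: emit SEMI ';'
pos=2: enter COMMENT mode (saw '/*')
exit COMMENT mode (now at pos=17)
pos=17: emit EQ '='
pos=19: enter COMMENT mode (saw '/*')
exit COMMENT mode (now at pos=34)
pos=35: enter COMMENT mode (saw '/*')
exit COMMENT mode (now at pos=42)
pos=42: emit STAR '*'
pos=44: emit RPAREN ')'
pos=46: enter STRING mode
pos=46: emit STR "ok" (now at pos=50)
pos=50: emit EQ '='
DONE. 6 tokens: [SEMI, EQ, STAR, RPAREN, STR, EQ]

Answer: 6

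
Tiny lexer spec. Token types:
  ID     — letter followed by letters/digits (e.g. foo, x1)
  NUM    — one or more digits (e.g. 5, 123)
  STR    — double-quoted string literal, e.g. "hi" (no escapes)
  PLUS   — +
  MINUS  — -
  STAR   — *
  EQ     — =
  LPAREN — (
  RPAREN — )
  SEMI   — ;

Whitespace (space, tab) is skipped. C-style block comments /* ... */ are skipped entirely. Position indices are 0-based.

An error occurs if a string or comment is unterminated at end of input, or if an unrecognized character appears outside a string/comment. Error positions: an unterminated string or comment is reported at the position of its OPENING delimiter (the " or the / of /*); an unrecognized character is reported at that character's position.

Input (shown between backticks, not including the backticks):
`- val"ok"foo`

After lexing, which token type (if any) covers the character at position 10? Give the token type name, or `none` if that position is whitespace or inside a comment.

pos=0: emit MINUS '-'
pos=2: emit ID 'val' (now at pos=5)
pos=5: enter STRING mode
pos=5: emit STR "ok" (now at pos=9)
pos=9: emit ID 'foo' (now at pos=12)
DONE. 4 tokens: [MINUS, ID, STR, ID]
Position 10: char is 'o' -> ID

Answer: ID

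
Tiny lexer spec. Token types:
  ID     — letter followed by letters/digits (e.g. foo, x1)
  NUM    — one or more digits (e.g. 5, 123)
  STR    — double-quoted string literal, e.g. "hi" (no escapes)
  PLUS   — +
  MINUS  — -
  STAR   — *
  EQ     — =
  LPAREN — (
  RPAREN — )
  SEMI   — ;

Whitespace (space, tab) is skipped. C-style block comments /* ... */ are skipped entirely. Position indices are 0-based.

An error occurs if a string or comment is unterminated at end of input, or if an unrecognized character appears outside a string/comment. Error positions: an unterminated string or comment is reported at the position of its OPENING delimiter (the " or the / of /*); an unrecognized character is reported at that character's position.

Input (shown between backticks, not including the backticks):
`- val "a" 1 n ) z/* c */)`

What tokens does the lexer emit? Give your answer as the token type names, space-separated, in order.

pos=0: emit MINUS '-'
pos=2: emit ID 'val' (now at pos=5)
pos=6: enter STRING mode
pos=6: emit STR "a" (now at pos=9)
pos=10: emit NUM '1' (now at pos=11)
pos=12: emit ID 'n' (now at pos=13)
pos=14: emit RPAREN ')'
pos=16: emit ID 'z' (now at pos=17)
pos=17: enter COMMENT mode (saw '/*')
exit COMMENT mode (now at pos=24)
pos=24: emit RPAREN ')'
DONE. 8 tokens: [MINUS, ID, STR, NUM, ID, RPAREN, ID, RPAREN]

Answer: MINUS ID STR NUM ID RPAREN ID RPAREN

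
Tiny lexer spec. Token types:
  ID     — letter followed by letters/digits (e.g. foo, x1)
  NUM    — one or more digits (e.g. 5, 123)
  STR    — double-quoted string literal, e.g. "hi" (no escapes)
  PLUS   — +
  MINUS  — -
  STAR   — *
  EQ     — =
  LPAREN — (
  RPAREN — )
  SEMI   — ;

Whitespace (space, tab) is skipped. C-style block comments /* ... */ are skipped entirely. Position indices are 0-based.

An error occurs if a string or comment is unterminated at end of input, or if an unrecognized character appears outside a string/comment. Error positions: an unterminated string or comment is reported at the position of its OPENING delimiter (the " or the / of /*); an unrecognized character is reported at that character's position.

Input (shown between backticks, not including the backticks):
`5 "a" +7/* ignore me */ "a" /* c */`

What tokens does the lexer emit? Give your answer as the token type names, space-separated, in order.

Answer: NUM STR PLUS NUM STR

Derivation:
pos=0: emit NUM '5' (now at pos=1)
pos=2: enter STRING mode
pos=2: emit STR "a" (now at pos=5)
pos=6: emit PLUS '+'
pos=7: emit NUM '7' (now at pos=8)
pos=8: enter COMMENT mode (saw '/*')
exit COMMENT mode (now at pos=23)
pos=24: enter STRING mode
pos=24: emit STR "a" (now at pos=27)
pos=28: enter COMMENT mode (saw '/*')
exit COMMENT mode (now at pos=35)
DONE. 5 tokens: [NUM, STR, PLUS, NUM, STR]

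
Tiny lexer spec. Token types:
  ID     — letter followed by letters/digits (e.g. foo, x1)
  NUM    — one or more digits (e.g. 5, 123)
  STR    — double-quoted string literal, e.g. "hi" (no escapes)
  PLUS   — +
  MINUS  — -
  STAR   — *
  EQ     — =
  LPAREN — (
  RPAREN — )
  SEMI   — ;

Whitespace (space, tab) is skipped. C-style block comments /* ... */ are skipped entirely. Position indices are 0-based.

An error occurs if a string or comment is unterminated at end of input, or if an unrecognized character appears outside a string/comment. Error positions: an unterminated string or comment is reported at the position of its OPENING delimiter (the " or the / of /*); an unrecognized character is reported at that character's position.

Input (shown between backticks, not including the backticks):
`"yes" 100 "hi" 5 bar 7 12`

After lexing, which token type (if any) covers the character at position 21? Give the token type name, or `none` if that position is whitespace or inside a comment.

Answer: NUM

Derivation:
pos=0: enter STRING mode
pos=0: emit STR "yes" (now at pos=5)
pos=6: emit NUM '100' (now at pos=9)
pos=10: enter STRING mode
pos=10: emit STR "hi" (now at pos=14)
pos=15: emit NUM '5' (now at pos=16)
pos=17: emit ID 'bar' (now at pos=20)
pos=21: emit NUM '7' (now at pos=22)
pos=23: emit NUM '12' (now at pos=25)
DONE. 7 tokens: [STR, NUM, STR, NUM, ID, NUM, NUM]
Position 21: char is '7' -> NUM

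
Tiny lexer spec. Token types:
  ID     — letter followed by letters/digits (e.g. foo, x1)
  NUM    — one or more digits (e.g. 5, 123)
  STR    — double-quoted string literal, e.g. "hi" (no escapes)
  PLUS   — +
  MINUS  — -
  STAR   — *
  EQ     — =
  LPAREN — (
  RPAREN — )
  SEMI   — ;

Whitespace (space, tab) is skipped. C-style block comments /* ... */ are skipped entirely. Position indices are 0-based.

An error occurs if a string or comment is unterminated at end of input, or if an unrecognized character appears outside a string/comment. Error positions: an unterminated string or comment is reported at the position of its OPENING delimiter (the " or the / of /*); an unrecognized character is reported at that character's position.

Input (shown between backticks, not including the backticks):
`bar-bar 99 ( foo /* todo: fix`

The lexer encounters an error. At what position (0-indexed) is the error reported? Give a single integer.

pos=0: emit ID 'bar' (now at pos=3)
pos=3: emit MINUS '-'
pos=4: emit ID 'bar' (now at pos=7)
pos=8: emit NUM '99' (now at pos=10)
pos=11: emit LPAREN '('
pos=13: emit ID 'foo' (now at pos=16)
pos=17: enter COMMENT mode (saw '/*')
pos=17: ERROR — unterminated comment (reached EOF)

Answer: 17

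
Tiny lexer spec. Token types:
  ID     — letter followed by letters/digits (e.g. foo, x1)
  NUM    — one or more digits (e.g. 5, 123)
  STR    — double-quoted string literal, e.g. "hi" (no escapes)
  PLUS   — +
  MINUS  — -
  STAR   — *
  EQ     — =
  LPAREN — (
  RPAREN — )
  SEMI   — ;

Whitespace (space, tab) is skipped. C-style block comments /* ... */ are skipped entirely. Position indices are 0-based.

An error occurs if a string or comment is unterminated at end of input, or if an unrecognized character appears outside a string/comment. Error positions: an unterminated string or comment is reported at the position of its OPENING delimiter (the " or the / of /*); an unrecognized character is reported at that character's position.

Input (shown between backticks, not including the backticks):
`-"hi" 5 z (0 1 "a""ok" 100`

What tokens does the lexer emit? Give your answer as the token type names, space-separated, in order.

pos=0: emit MINUS '-'
pos=1: enter STRING mode
pos=1: emit STR "hi" (now at pos=5)
pos=6: emit NUM '5' (now at pos=7)
pos=8: emit ID 'z' (now at pos=9)
pos=10: emit LPAREN '('
pos=11: emit NUM '0' (now at pos=12)
pos=13: emit NUM '1' (now at pos=14)
pos=15: enter STRING mode
pos=15: emit STR "a" (now at pos=18)
pos=18: enter STRING mode
pos=18: emit STR "ok" (now at pos=22)
pos=23: emit NUM '100' (now at pos=26)
DONE. 10 tokens: [MINUS, STR, NUM, ID, LPAREN, NUM, NUM, STR, STR, NUM]

Answer: MINUS STR NUM ID LPAREN NUM NUM STR STR NUM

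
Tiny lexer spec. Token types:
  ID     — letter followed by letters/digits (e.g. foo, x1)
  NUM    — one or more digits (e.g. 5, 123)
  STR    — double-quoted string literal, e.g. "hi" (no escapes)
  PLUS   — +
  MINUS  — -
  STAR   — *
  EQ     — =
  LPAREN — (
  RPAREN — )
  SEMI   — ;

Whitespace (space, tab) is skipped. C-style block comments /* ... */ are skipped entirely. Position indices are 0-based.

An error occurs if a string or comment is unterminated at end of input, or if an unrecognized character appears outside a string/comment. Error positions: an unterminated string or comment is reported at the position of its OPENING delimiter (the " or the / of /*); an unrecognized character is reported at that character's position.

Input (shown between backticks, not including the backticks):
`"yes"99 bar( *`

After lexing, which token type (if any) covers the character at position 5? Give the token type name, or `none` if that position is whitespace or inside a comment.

pos=0: enter STRING mode
pos=0: emit STR "yes" (now at pos=5)
pos=5: emit NUM '99' (now at pos=7)
pos=8: emit ID 'bar' (now at pos=11)
pos=11: emit LPAREN '('
pos=13: emit STAR '*'
DONE. 5 tokens: [STR, NUM, ID, LPAREN, STAR]
Position 5: char is '9' -> NUM

Answer: NUM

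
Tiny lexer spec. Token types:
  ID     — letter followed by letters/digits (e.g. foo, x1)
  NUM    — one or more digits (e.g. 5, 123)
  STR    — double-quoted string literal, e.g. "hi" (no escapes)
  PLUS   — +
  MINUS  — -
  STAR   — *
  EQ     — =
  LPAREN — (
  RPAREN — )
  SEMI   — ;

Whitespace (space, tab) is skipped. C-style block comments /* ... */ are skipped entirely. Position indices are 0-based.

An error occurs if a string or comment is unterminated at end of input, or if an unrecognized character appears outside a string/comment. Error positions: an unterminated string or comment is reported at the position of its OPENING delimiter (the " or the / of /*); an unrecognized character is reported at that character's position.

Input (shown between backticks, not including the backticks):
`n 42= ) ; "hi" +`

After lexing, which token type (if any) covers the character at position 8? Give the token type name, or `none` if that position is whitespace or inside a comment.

pos=0: emit ID 'n' (now at pos=1)
pos=2: emit NUM '42' (now at pos=4)
pos=4: emit EQ '='
pos=6: emit RPAREN ')'
pos=8: emit SEMI ';'
pos=10: enter STRING mode
pos=10: emit STR "hi" (now at pos=14)
pos=15: emit PLUS '+'
DONE. 7 tokens: [ID, NUM, EQ, RPAREN, SEMI, STR, PLUS]
Position 8: char is ';' -> SEMI

Answer: SEMI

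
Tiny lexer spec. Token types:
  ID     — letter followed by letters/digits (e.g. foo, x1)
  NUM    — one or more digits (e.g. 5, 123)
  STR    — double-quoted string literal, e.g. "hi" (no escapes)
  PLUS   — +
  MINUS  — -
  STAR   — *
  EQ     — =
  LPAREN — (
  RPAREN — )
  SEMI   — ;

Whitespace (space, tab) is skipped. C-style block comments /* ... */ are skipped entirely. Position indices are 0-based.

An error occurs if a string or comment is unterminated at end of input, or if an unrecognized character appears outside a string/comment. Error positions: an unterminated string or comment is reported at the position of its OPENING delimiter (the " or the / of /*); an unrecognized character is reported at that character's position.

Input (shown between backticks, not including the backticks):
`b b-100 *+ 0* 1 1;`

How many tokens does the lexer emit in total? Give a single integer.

pos=0: emit ID 'b' (now at pos=1)
pos=2: emit ID 'b' (now at pos=3)
pos=3: emit MINUS '-'
pos=4: emit NUM '100' (now at pos=7)
pos=8: emit STAR '*'
pos=9: emit PLUS '+'
pos=11: emit NUM '0' (now at pos=12)
pos=12: emit STAR '*'
pos=14: emit NUM '1' (now at pos=15)
pos=16: emit NUM '1' (now at pos=17)
pos=17: emit SEMI ';'
DONE. 11 tokens: [ID, ID, MINUS, NUM, STAR, PLUS, NUM, STAR, NUM, NUM, SEMI]

Answer: 11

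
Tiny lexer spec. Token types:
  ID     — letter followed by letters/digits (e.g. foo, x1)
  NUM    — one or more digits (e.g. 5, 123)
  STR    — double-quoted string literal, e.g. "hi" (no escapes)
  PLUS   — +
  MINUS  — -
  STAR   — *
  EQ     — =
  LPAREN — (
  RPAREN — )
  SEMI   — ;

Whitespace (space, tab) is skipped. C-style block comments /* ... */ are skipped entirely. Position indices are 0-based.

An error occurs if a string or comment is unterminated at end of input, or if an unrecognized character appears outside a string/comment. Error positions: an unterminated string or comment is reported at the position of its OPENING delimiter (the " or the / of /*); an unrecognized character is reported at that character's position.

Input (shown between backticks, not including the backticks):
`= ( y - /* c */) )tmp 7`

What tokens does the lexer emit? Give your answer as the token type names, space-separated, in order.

pos=0: emit EQ '='
pos=2: emit LPAREN '('
pos=4: emit ID 'y' (now at pos=5)
pos=6: emit MINUS '-'
pos=8: enter COMMENT mode (saw '/*')
exit COMMENT mode (now at pos=15)
pos=15: emit RPAREN ')'
pos=17: emit RPAREN ')'
pos=18: emit ID 'tmp' (now at pos=21)
pos=22: emit NUM '7' (now at pos=23)
DONE. 8 tokens: [EQ, LPAREN, ID, MINUS, RPAREN, RPAREN, ID, NUM]

Answer: EQ LPAREN ID MINUS RPAREN RPAREN ID NUM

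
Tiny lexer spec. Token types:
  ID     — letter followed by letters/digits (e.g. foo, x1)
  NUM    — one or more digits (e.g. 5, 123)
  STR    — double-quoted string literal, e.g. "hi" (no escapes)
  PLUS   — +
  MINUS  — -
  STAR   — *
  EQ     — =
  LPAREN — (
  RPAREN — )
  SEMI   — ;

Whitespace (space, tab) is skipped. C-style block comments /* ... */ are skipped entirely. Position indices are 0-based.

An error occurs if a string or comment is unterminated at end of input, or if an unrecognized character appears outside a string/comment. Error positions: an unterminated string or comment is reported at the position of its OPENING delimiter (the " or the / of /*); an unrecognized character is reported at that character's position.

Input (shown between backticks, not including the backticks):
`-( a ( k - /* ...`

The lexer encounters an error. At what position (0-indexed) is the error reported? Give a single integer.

Answer: 11

Derivation:
pos=0: emit MINUS '-'
pos=1: emit LPAREN '('
pos=3: emit ID 'a' (now at pos=4)
pos=5: emit LPAREN '('
pos=7: emit ID 'k' (now at pos=8)
pos=9: emit MINUS '-'
pos=11: enter COMMENT mode (saw '/*')
pos=11: ERROR — unterminated comment (reached EOF)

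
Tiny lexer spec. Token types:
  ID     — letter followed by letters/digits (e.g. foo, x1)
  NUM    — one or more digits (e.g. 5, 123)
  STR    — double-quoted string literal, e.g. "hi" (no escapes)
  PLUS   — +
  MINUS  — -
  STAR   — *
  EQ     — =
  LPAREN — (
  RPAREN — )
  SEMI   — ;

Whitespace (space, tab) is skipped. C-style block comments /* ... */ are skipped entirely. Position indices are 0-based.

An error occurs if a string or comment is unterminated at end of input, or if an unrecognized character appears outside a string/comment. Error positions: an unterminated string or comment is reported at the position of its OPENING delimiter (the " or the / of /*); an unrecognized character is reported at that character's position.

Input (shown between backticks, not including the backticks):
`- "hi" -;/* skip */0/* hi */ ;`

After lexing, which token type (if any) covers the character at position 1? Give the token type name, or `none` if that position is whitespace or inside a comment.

Answer: none

Derivation:
pos=0: emit MINUS '-'
pos=2: enter STRING mode
pos=2: emit STR "hi" (now at pos=6)
pos=7: emit MINUS '-'
pos=8: emit SEMI ';'
pos=9: enter COMMENT mode (saw '/*')
exit COMMENT mode (now at pos=19)
pos=19: emit NUM '0' (now at pos=20)
pos=20: enter COMMENT mode (saw '/*')
exit COMMENT mode (now at pos=28)
pos=29: emit SEMI ';'
DONE. 6 tokens: [MINUS, STR, MINUS, SEMI, NUM, SEMI]
Position 1: char is ' ' -> none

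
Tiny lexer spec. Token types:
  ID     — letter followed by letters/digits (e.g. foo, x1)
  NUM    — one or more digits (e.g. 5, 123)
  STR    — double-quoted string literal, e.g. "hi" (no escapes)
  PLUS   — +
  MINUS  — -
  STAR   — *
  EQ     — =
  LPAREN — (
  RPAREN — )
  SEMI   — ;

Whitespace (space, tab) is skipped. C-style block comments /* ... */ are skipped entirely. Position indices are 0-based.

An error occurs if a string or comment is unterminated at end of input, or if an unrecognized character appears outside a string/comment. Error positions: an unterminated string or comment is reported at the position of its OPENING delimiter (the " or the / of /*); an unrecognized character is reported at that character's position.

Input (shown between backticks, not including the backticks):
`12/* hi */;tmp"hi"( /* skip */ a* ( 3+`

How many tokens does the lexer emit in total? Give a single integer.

pos=0: emit NUM '12' (now at pos=2)
pos=2: enter COMMENT mode (saw '/*')
exit COMMENT mode (now at pos=10)
pos=10: emit SEMI ';'
pos=11: emit ID 'tmp' (now at pos=14)
pos=14: enter STRING mode
pos=14: emit STR "hi" (now at pos=18)
pos=18: emit LPAREN '('
pos=20: enter COMMENT mode (saw '/*')
exit COMMENT mode (now at pos=30)
pos=31: emit ID 'a' (now at pos=32)
pos=32: emit STAR '*'
pos=34: emit LPAREN '('
pos=36: emit NUM '3' (now at pos=37)
pos=37: emit PLUS '+'
DONE. 10 tokens: [NUM, SEMI, ID, STR, LPAREN, ID, STAR, LPAREN, NUM, PLUS]

Answer: 10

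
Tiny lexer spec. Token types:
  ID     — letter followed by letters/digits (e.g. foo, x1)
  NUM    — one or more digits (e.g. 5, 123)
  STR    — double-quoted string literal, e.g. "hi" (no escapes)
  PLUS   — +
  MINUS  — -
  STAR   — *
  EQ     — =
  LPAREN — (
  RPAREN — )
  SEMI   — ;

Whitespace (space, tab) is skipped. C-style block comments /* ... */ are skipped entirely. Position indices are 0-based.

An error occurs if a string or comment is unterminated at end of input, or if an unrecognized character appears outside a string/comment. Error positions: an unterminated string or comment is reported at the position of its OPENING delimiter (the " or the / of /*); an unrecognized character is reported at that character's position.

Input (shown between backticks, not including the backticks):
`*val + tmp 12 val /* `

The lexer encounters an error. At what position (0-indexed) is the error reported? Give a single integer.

pos=0: emit STAR '*'
pos=1: emit ID 'val' (now at pos=4)
pos=5: emit PLUS '+'
pos=7: emit ID 'tmp' (now at pos=10)
pos=11: emit NUM '12' (now at pos=13)
pos=14: emit ID 'val' (now at pos=17)
pos=18: enter COMMENT mode (saw '/*')
pos=18: ERROR — unterminated comment (reached EOF)

Answer: 18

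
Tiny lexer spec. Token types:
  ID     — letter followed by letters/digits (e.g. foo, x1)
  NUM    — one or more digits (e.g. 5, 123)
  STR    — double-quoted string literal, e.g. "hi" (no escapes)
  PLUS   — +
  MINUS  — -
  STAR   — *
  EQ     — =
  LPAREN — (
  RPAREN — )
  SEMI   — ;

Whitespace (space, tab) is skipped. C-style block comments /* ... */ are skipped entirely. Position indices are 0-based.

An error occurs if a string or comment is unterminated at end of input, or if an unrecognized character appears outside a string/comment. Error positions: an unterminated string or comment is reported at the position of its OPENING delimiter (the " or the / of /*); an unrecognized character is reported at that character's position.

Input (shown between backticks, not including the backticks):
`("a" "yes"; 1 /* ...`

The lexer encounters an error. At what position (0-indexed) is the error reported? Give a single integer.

Answer: 14

Derivation:
pos=0: emit LPAREN '('
pos=1: enter STRING mode
pos=1: emit STR "a" (now at pos=4)
pos=5: enter STRING mode
pos=5: emit STR "yes" (now at pos=10)
pos=10: emit SEMI ';'
pos=12: emit NUM '1' (now at pos=13)
pos=14: enter COMMENT mode (saw '/*')
pos=14: ERROR — unterminated comment (reached EOF)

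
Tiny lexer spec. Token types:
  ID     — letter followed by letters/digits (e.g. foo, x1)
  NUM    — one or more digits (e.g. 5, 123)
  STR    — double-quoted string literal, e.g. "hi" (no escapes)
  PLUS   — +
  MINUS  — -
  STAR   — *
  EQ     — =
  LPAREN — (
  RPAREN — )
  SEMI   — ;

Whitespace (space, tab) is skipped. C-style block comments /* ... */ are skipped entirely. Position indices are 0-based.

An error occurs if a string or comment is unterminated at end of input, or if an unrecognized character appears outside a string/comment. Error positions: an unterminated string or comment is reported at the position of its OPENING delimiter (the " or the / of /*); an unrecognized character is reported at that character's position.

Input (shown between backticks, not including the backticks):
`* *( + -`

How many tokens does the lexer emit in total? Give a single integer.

Answer: 5

Derivation:
pos=0: emit STAR '*'
pos=2: emit STAR '*'
pos=3: emit LPAREN '('
pos=5: emit PLUS '+'
pos=7: emit MINUS '-'
DONE. 5 tokens: [STAR, STAR, LPAREN, PLUS, MINUS]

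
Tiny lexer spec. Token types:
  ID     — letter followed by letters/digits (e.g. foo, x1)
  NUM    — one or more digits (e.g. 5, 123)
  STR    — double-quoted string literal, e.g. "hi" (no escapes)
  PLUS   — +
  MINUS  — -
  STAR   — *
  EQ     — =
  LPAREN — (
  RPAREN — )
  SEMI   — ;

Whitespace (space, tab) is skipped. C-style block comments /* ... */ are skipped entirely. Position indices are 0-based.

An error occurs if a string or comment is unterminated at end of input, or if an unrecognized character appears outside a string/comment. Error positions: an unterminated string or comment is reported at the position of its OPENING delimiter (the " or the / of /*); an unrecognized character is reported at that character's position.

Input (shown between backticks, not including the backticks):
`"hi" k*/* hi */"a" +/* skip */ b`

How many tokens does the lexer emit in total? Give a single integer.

Answer: 6

Derivation:
pos=0: enter STRING mode
pos=0: emit STR "hi" (now at pos=4)
pos=5: emit ID 'k' (now at pos=6)
pos=6: emit STAR '*'
pos=7: enter COMMENT mode (saw '/*')
exit COMMENT mode (now at pos=15)
pos=15: enter STRING mode
pos=15: emit STR "a" (now at pos=18)
pos=19: emit PLUS '+'
pos=20: enter COMMENT mode (saw '/*')
exit COMMENT mode (now at pos=30)
pos=31: emit ID 'b' (now at pos=32)
DONE. 6 tokens: [STR, ID, STAR, STR, PLUS, ID]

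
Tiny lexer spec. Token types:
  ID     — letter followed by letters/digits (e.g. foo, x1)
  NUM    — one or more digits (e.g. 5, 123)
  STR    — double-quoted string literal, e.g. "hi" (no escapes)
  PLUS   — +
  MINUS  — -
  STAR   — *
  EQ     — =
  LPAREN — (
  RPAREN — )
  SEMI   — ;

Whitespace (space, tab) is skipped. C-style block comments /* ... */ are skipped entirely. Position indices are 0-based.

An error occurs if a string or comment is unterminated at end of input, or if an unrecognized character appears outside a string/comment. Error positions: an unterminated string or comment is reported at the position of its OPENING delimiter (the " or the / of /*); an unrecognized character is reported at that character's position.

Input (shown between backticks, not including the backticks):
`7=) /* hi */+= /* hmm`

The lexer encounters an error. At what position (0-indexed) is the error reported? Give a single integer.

Answer: 15

Derivation:
pos=0: emit NUM '7' (now at pos=1)
pos=1: emit EQ '='
pos=2: emit RPAREN ')'
pos=4: enter COMMENT mode (saw '/*')
exit COMMENT mode (now at pos=12)
pos=12: emit PLUS '+'
pos=13: emit EQ '='
pos=15: enter COMMENT mode (saw '/*')
pos=15: ERROR — unterminated comment (reached EOF)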